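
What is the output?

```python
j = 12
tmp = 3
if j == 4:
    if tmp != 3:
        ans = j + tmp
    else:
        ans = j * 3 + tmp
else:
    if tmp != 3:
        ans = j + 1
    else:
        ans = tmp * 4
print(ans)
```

j=12, tmp=3
j == 4 is False; tmp != 3 is False
→ ans = tmp * 4 = 12

12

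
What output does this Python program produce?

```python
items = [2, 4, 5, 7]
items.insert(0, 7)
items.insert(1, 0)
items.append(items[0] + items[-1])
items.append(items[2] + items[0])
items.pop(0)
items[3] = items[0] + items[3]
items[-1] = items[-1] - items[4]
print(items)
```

insert 7 at 0 → [7, 2, 4, 5, 7]
insert 0 at 1 → [7, 0, 2, 4, 5, 7]
append items[0]+items[-1] = 7+7 = 14 → [7, 0, 2, 4, 5, 7, 14]
append items[2]+items[0] = 2+7 = 9 → [7, 0, 2, 4, 5, 7, 14, 9]
pop(0) removes 7 → [0, 2, 4, 5, 7, 14, 9]
items[3] = items[0]+items[3] = 0+5 = 5 → [0, 2, 4, 5, 7, 14, 9]
items[-1] = items[-1]-items[4] = 9-7 = 2 → [0, 2, 4, 5, 7, 14, 2]

[0, 2, 4, 5, 7, 14, 2]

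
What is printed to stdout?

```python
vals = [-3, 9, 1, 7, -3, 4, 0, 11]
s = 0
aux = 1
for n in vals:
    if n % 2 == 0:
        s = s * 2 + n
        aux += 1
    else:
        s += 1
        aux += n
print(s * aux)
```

725

n=-3: not even, s = 0+1 = 1; aux=-2
n=9: not even, s = 1+1 = 2; aux=7
n=1: not even, s = 2+1 = 3; aux=8
n=7: not even, s = 3+1 = 4; aux=15
n=-3: not even, s = 4+1 = 5; aux=12
n=4: even, s = 5*2+4 = 14; aux=13
n=0: even, s = 14*2+0 = 28; aux=14
n=11: not even, s = 28+1 = 29; aux=25
s*aux = 29*25 = 725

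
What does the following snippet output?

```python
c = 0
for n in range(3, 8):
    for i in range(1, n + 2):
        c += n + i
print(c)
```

n=3,i=1: c = 0+4 = 4
n=3,i=2: c = 4+5 = 9
n=3,i=3: c = 9+6 = 15
n=3,i=4: c = 15+7 = 22
n=4,i=1: c = 22+5 = 27
n=4,i=2: c = 27+6 = 33
n=4,i=3: c = 33+7 = 40
n=4,i=4: c = 40+8 = 48
n=4,i=5: c = 48+9 = 57
n=5,i=1: c = 57+6 = 63
n=5,i=2: c = 63+7 = 70
n=5,i=3: c = 70+8 = 78
n=5,i=4: c = 78+9 = 87
n=5,i=5: c = 87+10 = 97
n=5,i=6: c = 97+11 = 108
n=6,i=1: c = 108+7 = 115
n=6,i=2: c = 115+8 = 123
n=6,i=3: c = 123+9 = 132
n=6,i=4: c = 132+10 = 142
n=6,i=5: c = 142+11 = 153
n=6,i=6: c = 153+12 = 165
n=6,i=7: c = 165+13 = 178
n=7,i=1: c = 178+8 = 186
n=7,i=2: c = 186+9 = 195
n=7,i=3: c = 195+10 = 205
n=7,i=4: c = 205+11 = 216
n=7,i=5: c = 216+12 = 228
n=7,i=6: c = 228+13 = 241
n=7,i=7: c = 241+14 = 255
n=7,i=8: c = 255+15 = 270

270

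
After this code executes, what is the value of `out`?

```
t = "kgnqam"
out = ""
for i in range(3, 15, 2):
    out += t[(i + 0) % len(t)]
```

'qmgqmg'

i=3: add t[3]='q' → 'q'
i=5: add t[5]='m' → 'qm'
i=7: add t[1]='g' → 'qmg'
i=9: add t[3]='q' → 'qmgq'
i=11: add t[5]='m' → 'qmgqm'
i=13: add t[1]='g' → 'qmgqmg'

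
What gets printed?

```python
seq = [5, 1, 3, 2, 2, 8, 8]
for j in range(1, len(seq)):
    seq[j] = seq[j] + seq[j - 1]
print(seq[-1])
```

j=1: seq[1] = 1+5 = 6 → [5, 6, 3, 2, 2, 8, 8]
j=2: seq[2] = 3+6 = 9 → [5, 6, 9, 2, 2, 8, 8]
j=3: seq[3] = 2+9 = 11 → [5, 6, 9, 11, 2, 8, 8]
j=4: seq[4] = 2+11 = 13 → [5, 6, 9, 11, 13, 8, 8]
j=5: seq[5] = 8+13 = 21 → [5, 6, 9, 11, 13, 21, 8]
j=6: seq[6] = 8+21 = 29 → [5, 6, 9, 11, 13, 21, 29]

29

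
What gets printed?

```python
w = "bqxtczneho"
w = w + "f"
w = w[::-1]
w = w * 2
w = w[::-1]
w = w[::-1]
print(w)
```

fohenzctxqbfohenzctxqb

+ 'f' → 'bqxtcznehof'
reverse → 'fohenzctxqb'
repeat ×2 → 'fohenzctxqbfohenzctxqb'
reverse → 'bqxtcznehofbqxtcznehof'
reverse → 'fohenzctxqbfohenzctxqb'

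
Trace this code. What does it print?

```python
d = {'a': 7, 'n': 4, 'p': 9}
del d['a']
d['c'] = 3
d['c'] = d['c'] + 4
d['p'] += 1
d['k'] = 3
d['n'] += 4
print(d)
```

del 'a' → {'n': 4, 'p': 9}
d['c'] = 3 → {'n': 4, 'p': 9, 'c': 3}
d['c'] = d['c']+4 = 7 → {'n': 4, 'p': 9, 'c': 7}
d['p'] = 9+1 = 10 → {'n': 4, 'p': 10, 'c': 7}
d['k'] = 3 → {'n': 4, 'p': 10, 'c': 7, 'k': 3}
d['n'] = 4+4 = 8 → {'n': 8, 'p': 10, 'c': 7, 'k': 3}

{'n': 8, 'p': 10, 'c': 7, 'k': 3}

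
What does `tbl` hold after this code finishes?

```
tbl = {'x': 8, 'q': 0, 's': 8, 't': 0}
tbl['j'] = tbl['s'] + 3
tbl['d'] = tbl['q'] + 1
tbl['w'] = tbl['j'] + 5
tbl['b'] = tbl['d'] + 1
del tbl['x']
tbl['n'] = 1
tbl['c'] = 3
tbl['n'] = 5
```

tbl['j'] = tbl['s']+3 = 11 → {'x': 8, 'q': 0, 's': 8, 't': 0, 'j': 11}
tbl['d'] = tbl['q']+1 = 1 → {'x': 8, 'q': 0, 's': 8, 't': 0, 'j': 11, 'd': 1}
tbl['w'] = tbl['j']+5 = 16 → {'x': 8, 'q': 0, 's': 8, 't': 0, 'j': 11, 'd': 1, 'w': 16}
tbl['b'] = tbl['d']+1 = 2 → {'x': 8, 'q': 0, 's': 8, 't': 0, 'j': 11, 'd': 1, 'w': 16, 'b': 2}
del 'x' → {'q': 0, 's': 8, 't': 0, 'j': 11, 'd': 1, 'w': 16, 'b': 2}
tbl['n'] = 1 → {'q': 0, 's': 8, 't': 0, 'j': 11, 'd': 1, 'w': 16, 'b': 2, 'n': 1}
tbl['c'] = 3 → {'q': 0, 's': 8, 't': 0, 'j': 11, 'd': 1, 'w': 16, 'b': 2, 'n': 1, 'c': 3}
tbl['n'] = 5 → {'q': 0, 's': 8, 't': 0, 'j': 11, 'd': 1, 'w': 16, 'b': 2, 'n': 5, 'c': 3}

{'q': 0, 's': 8, 't': 0, 'j': 11, 'd': 1, 'w': 16, 'b': 2, 'n': 5, 'c': 3}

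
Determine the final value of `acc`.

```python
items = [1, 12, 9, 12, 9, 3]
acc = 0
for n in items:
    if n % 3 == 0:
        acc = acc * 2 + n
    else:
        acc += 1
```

n=1: not %3==0, acc = 0+1 = 1
n=12: %3==0, acc = 1*2+12 = 14
n=9: %3==0, acc = 14*2+9 = 37
n=12: %3==0, acc = 37*2+12 = 86
n=9: %3==0, acc = 86*2+9 = 181
n=3: %3==0, acc = 181*2+3 = 365

365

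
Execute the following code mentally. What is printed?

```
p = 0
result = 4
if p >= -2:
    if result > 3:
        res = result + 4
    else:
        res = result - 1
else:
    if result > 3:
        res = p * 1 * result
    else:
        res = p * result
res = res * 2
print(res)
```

p=0, result=4
p >= -2 is True; result > 3 is True
→ res = result + 4 = 8
res = 8*2 = 16

16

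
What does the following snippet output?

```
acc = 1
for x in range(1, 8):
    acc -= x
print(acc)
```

-27

x=1: acc = 1-1 = 0
x=2: acc = 0-2 = -2
x=3: acc = (-2)-3 = -5
x=4: acc = (-5)-4 = -9
x=5: acc = (-9)-5 = -14
x=6: acc = (-14)-6 = -20
x=7: acc = (-20)-7 = -27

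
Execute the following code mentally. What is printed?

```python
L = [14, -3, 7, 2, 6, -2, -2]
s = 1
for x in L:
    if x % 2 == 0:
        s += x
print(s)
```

x=14: even, s = 1+14 = 15
x=-3: not even
x=7: not even
x=2: even, s = 15+2 = 17
x=6: even, s = 17+6 = 23
x=-2: even, s = 23+(-2) = 21
x=-2: even, s = 21+(-2) = 19

19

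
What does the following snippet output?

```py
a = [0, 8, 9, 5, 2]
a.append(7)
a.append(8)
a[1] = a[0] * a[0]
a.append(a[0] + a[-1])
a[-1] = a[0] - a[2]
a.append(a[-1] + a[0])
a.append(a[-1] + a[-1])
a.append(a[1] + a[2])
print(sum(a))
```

append 7 → [0, 8, 9, 5, 2, 7]
append 8 → [0, 8, 9, 5, 2, 7, 8]
a[1] = a[0]*a[0] = 0*0 = 0 → [0, 0, 9, 5, 2, 7, 8]
append a[0]+a[-1] = 0+8 = 8 → [0, 0, 9, 5, 2, 7, 8, 8]
a[-1] = a[0]-a[2] = 0-9 = -9 → [0, 0, 9, 5, 2, 7, 8, -9]
append a[-1]+a[0] = (-9)+0 = -9 → [0, 0, 9, 5, 2, 7, 8, -9, -9]
append a[-1]+a[-1] = (-9)+(-9) = -18 → [0, 0, 9, 5, 2, 7, 8, -9, -9, -18]
append a[1]+a[2] = 0+9 = 9 → [0, 0, 9, 5, 2, 7, 8, -9, -9, -18, 9]
sum = 4

4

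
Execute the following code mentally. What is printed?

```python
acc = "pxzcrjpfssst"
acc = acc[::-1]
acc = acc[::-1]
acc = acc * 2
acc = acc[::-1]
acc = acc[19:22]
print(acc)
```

reverse → 'tsssfpjrczxp'
reverse → 'pxzcrjpfssst'
repeat ×2 → 'pxzcrjpfssstpxzcrjpfssst'
reverse → 'tsssfpjrczxptsssfpjrczxp'
slice [19:22] → 'rcz'

rcz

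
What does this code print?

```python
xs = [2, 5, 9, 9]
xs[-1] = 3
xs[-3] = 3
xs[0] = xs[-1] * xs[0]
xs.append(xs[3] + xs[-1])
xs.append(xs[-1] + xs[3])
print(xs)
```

[6, 3, 9, 3, 6, 9]

xs[-1] = 3 → [2, 5, 9, 3]
xs[-3] = 3 → [2, 3, 9, 3]
xs[0] = xs[-1]*xs[0] = 3*2 = 6 → [6, 3, 9, 3]
append xs[3]+xs[-1] = 3+3 = 6 → [6, 3, 9, 3, 6]
append xs[-1]+xs[3] = 6+3 = 9 → [6, 3, 9, 3, 6, 9]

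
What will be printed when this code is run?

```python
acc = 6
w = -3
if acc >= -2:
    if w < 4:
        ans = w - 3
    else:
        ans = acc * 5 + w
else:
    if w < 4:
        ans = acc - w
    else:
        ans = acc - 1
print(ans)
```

-6

acc=6, w=-3
acc >= -2 is True; w < 4 is True
→ ans = w - 3 = -6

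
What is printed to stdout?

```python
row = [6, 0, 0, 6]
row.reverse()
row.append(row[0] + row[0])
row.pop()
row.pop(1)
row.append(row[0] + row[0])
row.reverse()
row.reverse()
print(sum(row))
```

reverse → [6, 0, 0, 6]
append row[0]+row[0] = 6+6 = 12 → [6, 0, 0, 6, 12]
pop() removes 12 → [6, 0, 0, 6]
pop(1) removes 0 → [6, 0, 6]
append row[0]+row[0] = 6+6 = 12 → [6, 0, 6, 12]
reverse → [12, 6, 0, 6]
reverse → [6, 0, 6, 12]
sum = 24

24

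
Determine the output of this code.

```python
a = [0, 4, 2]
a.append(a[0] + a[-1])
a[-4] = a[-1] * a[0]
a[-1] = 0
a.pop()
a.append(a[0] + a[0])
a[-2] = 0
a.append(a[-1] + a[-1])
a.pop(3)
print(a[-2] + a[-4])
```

0

append a[0]+a[-1] = 0+2 = 2 → [0, 4, 2, 2]
a[-4] = a[-1]*a[0] = 2*0 = 0 → [0, 4, 2, 2]
a[-1] = 0 → [0, 4, 2, 0]
pop() removes 0 → [0, 4, 2]
append a[0]+a[0] = 0+0 = 0 → [0, 4, 2, 0]
a[-2] = 0 → [0, 4, 0, 0]
append a[-1]+a[-1] = 0+0 = 0 → [0, 4, 0, 0, 0]
pop(3) removes 0 → [0, 4, 0, 0]
a[-2]+a[-4] = 0+0 = 0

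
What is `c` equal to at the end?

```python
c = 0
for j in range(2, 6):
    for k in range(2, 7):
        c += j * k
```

j=2,k=2: c = 0+4 = 4
j=2,k=3: c = 4+6 = 10
j=2,k=4: c = 10+8 = 18
j=2,k=5: c = 18+10 = 28
j=2,k=6: c = 28+12 = 40
j=3,k=2: c = 40+6 = 46
j=3,k=3: c = 46+9 = 55
j=3,k=4: c = 55+12 = 67
j=3,k=5: c = 67+15 = 82
j=3,k=6: c = 82+18 = 100
j=4,k=2: c = 100+8 = 108
j=4,k=3: c = 108+12 = 120
j=4,k=4: c = 120+16 = 136
j=4,k=5: c = 136+20 = 156
j=4,k=6: c = 156+24 = 180
j=5,k=2: c = 180+10 = 190
j=5,k=3: c = 190+15 = 205
j=5,k=4: c = 205+20 = 225
j=5,k=5: c = 225+25 = 250
j=5,k=6: c = 250+30 = 280

280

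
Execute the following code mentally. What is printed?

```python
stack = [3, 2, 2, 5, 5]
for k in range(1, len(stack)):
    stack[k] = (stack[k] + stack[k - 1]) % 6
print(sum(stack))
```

14

k=1: stack[1] = (2+3)%6 = 5 → [3, 5, 2, 5, 5]
k=2: stack[2] = (2+5)%6 = 1 → [3, 5, 1, 5, 5]
k=3: stack[3] = (5+1)%6 = 0 → [3, 5, 1, 0, 5]
k=4: stack[4] = (5+0)%6 = 5 → [3, 5, 1, 0, 5]
sum = 14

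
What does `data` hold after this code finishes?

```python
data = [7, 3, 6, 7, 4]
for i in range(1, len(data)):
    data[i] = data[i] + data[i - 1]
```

i=1: data[1] = 3+7 = 10 → [7, 10, 6, 7, 4]
i=2: data[2] = 6+10 = 16 → [7, 10, 16, 7, 4]
i=3: data[3] = 7+16 = 23 → [7, 10, 16, 23, 4]
i=4: data[4] = 4+23 = 27 → [7, 10, 16, 23, 27]

[7, 10, 16, 23, 27]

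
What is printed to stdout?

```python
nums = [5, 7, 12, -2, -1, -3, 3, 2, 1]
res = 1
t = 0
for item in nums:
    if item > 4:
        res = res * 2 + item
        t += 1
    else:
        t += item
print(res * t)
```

162

item=5: >4, res = 1*2+5 = 7; t=1
item=7: >4, res = 7*2+7 = 21; t=2
item=12: >4, res = 21*2+12 = 54; t=3
item=-2: not >4; t=1
item=-1: not >4; t=0
item=-3: not >4; t=-3
item=3: not >4; t=0
item=2: not >4; t=2
item=1: not >4; t=3
res*t = 54*3 = 162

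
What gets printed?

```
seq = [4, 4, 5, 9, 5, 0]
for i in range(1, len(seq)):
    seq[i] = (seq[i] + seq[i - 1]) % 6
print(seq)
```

i=1: seq[1] = (4+4)%6 = 2 → [4, 2, 5, 9, 5, 0]
i=2: seq[2] = (5+2)%6 = 1 → [4, 2, 1, 9, 5, 0]
i=3: seq[3] = (9+1)%6 = 4 → [4, 2, 1, 4, 5, 0]
i=4: seq[4] = (5+4)%6 = 3 → [4, 2, 1, 4, 3, 0]
i=5: seq[5] = (0+3)%6 = 3 → [4, 2, 1, 4, 3, 3]

[4, 2, 1, 4, 3, 3]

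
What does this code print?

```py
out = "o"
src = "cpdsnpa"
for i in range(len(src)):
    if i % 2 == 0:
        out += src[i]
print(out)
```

i=0: add 'c' → 'oc'
i=1: skip
i=2: add 'd' → 'ocd'
i=3: skip
i=4: add 'n' → 'ocdn'
i=5: skip
i=6: add 'a' → 'ocdna'

ocdna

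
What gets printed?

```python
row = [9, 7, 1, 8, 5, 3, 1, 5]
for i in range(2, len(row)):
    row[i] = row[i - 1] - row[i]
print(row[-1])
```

-16

i=2: row[2] = 7-1 = 6 → [9, 7, 6, 8, 5, 3, 1, 5]
i=3: row[3] = 6-8 = -2 → [9, 7, 6, -2, 5, 3, 1, 5]
i=4: row[4] = (-2)-5 = -7 → [9, 7, 6, -2, -7, 3, 1, 5]
i=5: row[5] = (-7)-3 = -10 → [9, 7, 6, -2, -7, -10, 1, 5]
i=6: row[6] = (-10)-1 = -11 → [9, 7, 6, -2, -7, -10, -11, 5]
i=7: row[7] = (-11)-5 = -16 → [9, 7, 6, -2, -7, -10, -11, -16]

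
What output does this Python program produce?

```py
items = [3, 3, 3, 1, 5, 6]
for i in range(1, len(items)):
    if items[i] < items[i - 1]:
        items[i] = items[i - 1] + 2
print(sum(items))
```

25

i=1: 3>=3, unchanged → [3, 3, 3, 1, 5, 6]
i=2: 3>=3, unchanged → [3, 3, 3, 1, 5, 6]
i=3: 1<3, items[3] = 3+2 = 5 → [3, 3, 3, 5, 5, 6]
i=4: 5>=5, unchanged → [3, 3, 3, 5, 5, 6]
i=5: 6>=5, unchanged → [3, 3, 3, 5, 5, 6]
sum = 25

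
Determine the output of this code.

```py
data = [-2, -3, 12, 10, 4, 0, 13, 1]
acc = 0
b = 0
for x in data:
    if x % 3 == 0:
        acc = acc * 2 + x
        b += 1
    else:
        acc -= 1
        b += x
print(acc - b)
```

-31

x=-2: not %3==0, acc = 0-1 = -1; b=-2
x=-3: %3==0, acc = (-1)*2+(-3) = -5; b=-1
x=12: %3==0, acc = (-5)*2+12 = 2; b=0
x=10: not %3==0, acc = 2-1 = 1; b=10
x=4: not %3==0, acc = 1-1 = 0; b=14
x=0: %3==0, acc = 0*2+0 = 0; b=15
x=13: not %3==0, acc = 0-1 = -1; b=28
x=1: not %3==0, acc = (-1)-1 = -2; b=29
acc-b = (-2)-29 = -31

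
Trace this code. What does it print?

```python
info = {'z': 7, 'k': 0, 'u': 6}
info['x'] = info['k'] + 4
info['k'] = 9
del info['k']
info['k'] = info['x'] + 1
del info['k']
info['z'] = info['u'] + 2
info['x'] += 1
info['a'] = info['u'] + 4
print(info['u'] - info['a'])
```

info['x'] = info['k']+4 = 4 → {'z': 7, 'k': 0, 'u': 6, 'x': 4}
info['k'] = 9 → {'z': 7, 'k': 9, 'u': 6, 'x': 4}
del 'k' → {'z': 7, 'u': 6, 'x': 4}
info['k'] = info['x']+1 = 5 → {'z': 7, 'u': 6, 'x': 4, 'k': 5}
del 'k' → {'z': 7, 'u': 6, 'x': 4}
info['z'] = info['u']+2 = 8 → {'z': 8, 'u': 6, 'x': 4}
info['x'] = 4+1 = 5 → {'z': 8, 'u': 6, 'x': 5}
info['a'] = info['u']+4 = 10 → {'z': 8, 'u': 6, 'x': 5, 'a': 10}
info['u']-info['a'] = 6-10 = -4

-4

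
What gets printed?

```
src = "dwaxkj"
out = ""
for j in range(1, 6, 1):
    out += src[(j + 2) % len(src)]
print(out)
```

j=1: add src[3]='x' → 'x'
j=2: add src[4]='k' → 'xk'
j=3: add src[5]='j' → 'xkj'
j=4: add src[0]='d' → 'xkjd'
j=5: add src[1]='w' → 'xkjdw'

xkjdw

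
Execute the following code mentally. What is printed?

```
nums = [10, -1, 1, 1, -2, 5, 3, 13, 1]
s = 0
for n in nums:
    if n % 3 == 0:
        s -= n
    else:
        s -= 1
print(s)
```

n=10: not %3==0, s = 0-1 = -1
n=-1: not %3==0, s = (-1)-1 = -2
n=1: not %3==0, s = (-2)-1 = -3
n=1: not %3==0, s = (-3)-1 = -4
n=-2: not %3==0, s = (-4)-1 = -5
n=5: not %3==0, s = (-5)-1 = -6
n=3: %3==0, s = (-6)-3 = -9
n=13: not %3==0, s = (-9)-1 = -10
n=1: not %3==0, s = (-10)-1 = -11

-11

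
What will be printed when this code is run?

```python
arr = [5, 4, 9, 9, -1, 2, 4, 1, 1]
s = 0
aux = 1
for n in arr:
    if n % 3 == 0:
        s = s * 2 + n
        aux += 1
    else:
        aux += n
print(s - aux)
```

8

n=5: not %3==0; aux=6
n=4: not %3==0; aux=10
n=9: %3==0, s = 0*2+9 = 9; aux=11
n=9: %3==0, s = 9*2+9 = 27; aux=12
n=-1: not %3==0; aux=11
n=2: not %3==0; aux=13
n=4: not %3==0; aux=17
n=1: not %3==0; aux=18
n=1: not %3==0; aux=19
s-aux = 27-19 = 8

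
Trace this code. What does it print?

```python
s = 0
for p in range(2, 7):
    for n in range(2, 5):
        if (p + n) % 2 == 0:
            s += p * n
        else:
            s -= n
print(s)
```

75

p=2,n=2: even sum, s = 0+4 = 4
p=2,n=3: odd sum, s = 4-3 = 1
p=2,n=4: even sum, s = 1+8 = 9
p=3,n=2: odd sum, s = 9-2 = 7
p=3,n=3: even sum, s = 7+9 = 16
p=3,n=4: odd sum, s = 16-4 = 12
p=4,n=2: even sum, s = 12+8 = 20
p=4,n=3: odd sum, s = 20-3 = 17
p=4,n=4: even sum, s = 17+16 = 33
p=5,n=2: odd sum, s = 33-2 = 31
p=5,n=3: even sum, s = 31+15 = 46
p=5,n=4: odd sum, s = 46-4 = 42
p=6,n=2: even sum, s = 42+12 = 54
p=6,n=3: odd sum, s = 54-3 = 51
p=6,n=4: even sum, s = 51+24 = 75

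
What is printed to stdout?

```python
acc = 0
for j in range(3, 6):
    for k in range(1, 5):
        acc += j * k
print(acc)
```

j=3,k=1: acc = 0+3 = 3
j=3,k=2: acc = 3+6 = 9
j=3,k=3: acc = 9+9 = 18
j=3,k=4: acc = 18+12 = 30
j=4,k=1: acc = 30+4 = 34
j=4,k=2: acc = 34+8 = 42
j=4,k=3: acc = 42+12 = 54
j=4,k=4: acc = 54+16 = 70
j=5,k=1: acc = 70+5 = 75
j=5,k=2: acc = 75+10 = 85
j=5,k=3: acc = 85+15 = 100
j=5,k=4: acc = 100+20 = 120

120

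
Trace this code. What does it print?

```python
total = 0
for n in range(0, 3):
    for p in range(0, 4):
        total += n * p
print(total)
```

18

n=0,p=0: total = 0+0 = 0
n=0,p=1: total = 0+0 = 0
n=0,p=2: total = 0+0 = 0
n=0,p=3: total = 0+0 = 0
n=1,p=0: total = 0+0 = 0
n=1,p=1: total = 0+1 = 1
n=1,p=2: total = 1+2 = 3
n=1,p=3: total = 3+3 = 6
n=2,p=0: total = 6+0 = 6
n=2,p=1: total = 6+2 = 8
n=2,p=2: total = 8+4 = 12
n=2,p=3: total = 12+6 = 18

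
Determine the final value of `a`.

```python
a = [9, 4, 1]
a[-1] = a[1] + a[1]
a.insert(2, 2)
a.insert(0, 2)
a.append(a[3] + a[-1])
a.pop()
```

[2, 9, 4, 2, 8]

a[-1] = a[1]+a[1] = 4+4 = 8 → [9, 4, 8]
insert 2 at 2 → [9, 4, 2, 8]
insert 2 at 0 → [2, 9, 4, 2, 8]
append a[3]+a[-1] = 2+8 = 10 → [2, 9, 4, 2, 8, 10]
pop() removes 10 → [2, 9, 4, 2, 8]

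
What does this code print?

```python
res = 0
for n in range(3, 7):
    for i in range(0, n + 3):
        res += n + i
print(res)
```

240

n=3,i=0: res = 0+3 = 3
n=3,i=1: res = 3+4 = 7
n=3,i=2: res = 7+5 = 12
n=3,i=3: res = 12+6 = 18
n=3,i=4: res = 18+7 = 25
n=3,i=5: res = 25+8 = 33
n=4,i=0: res = 33+4 = 37
n=4,i=1: res = 37+5 = 42
n=4,i=2: res = 42+6 = 48
n=4,i=3: res = 48+7 = 55
n=4,i=4: res = 55+8 = 63
n=4,i=5: res = 63+9 = 72
n=4,i=6: res = 72+10 = 82
n=5,i=0: res = 82+5 = 87
n=5,i=1: res = 87+6 = 93
n=5,i=2: res = 93+7 = 100
n=5,i=3: res = 100+8 = 108
n=5,i=4: res = 108+9 = 117
n=5,i=5: res = 117+10 = 127
n=5,i=6: res = 127+11 = 138
n=5,i=7: res = 138+12 = 150
n=6,i=0: res = 150+6 = 156
n=6,i=1: res = 156+7 = 163
n=6,i=2: res = 163+8 = 171
n=6,i=3: res = 171+9 = 180
n=6,i=4: res = 180+10 = 190
n=6,i=5: res = 190+11 = 201
n=6,i=6: res = 201+12 = 213
n=6,i=7: res = 213+13 = 226
n=6,i=8: res = 226+14 = 240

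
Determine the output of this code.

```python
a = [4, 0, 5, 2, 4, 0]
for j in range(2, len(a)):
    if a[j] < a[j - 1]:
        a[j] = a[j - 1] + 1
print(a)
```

j=2: 5>=0, unchanged → [4, 0, 5, 2, 4, 0]
j=3: 2<5, a[3] = 5+1 = 6 → [4, 0, 5, 6, 4, 0]
j=4: 4<6, a[4] = 6+1 = 7 → [4, 0, 5, 6, 7, 0]
j=5: 0<7, a[5] = 7+1 = 8 → [4, 0, 5, 6, 7, 8]

[4, 0, 5, 6, 7, 8]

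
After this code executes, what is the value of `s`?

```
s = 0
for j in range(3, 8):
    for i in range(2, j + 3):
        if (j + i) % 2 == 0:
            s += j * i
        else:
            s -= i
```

j=3,i=2: odd sum, s = 0-2 = -2
j=3,i=3: even sum, s = (-2)+9 = 7
j=3,i=4: odd sum, s = 7-4 = 3
j=3,i=5: even sum, s = 3+15 = 18
j=4,i=2: even sum, s = 18+8 = 26
j=4,i=3: odd sum, s = 26-3 = 23
j=4,i=4: even sum, s = 23+16 = 39
j=4,i=5: odd sum, s = 39-5 = 34
j=4,i=6: even sum, s = 34+24 = 58
j=5,i=2: odd sum, s = 58-2 = 56
j=5,i=3: even sum, s = 56+15 = 71
j=5,i=4: odd sum, s = 71-4 = 67
j=5,i=5: even sum, s = 67+25 = 92
j=5,i=6: odd sum, s = 92-6 = 86
j=5,i=7: even sum, s = 86+35 = 121
j=6,i=2: even sum, s = 121+12 = 133
j=6,i=3: odd sum, s = 133-3 = 130
j=6,i=4: even sum, s = 130+24 = 154
j=6,i=5: odd sum, s = 154-5 = 149
j=6,i=6: even sum, s = 149+36 = 185
j=6,i=7: odd sum, s = 185-7 = 178
j=6,i=8: even sum, s = 178+48 = 226
j=7,i=2: odd sum, s = 226-2 = 224
j=7,i=3: even sum, s = 224+21 = 245
j=7,i=4: odd sum, s = 245-4 = 241
j=7,i=5: even sum, s = 241+35 = 276
j=7,i=6: odd sum, s = 276-6 = 270
j=7,i=7: even sum, s = 270+49 = 319
j=7,i=8: odd sum, s = 319-8 = 311
j=7,i=9: even sum, s = 311+63 = 374

374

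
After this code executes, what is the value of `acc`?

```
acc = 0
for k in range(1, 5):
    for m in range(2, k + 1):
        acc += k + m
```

k=2,m=2: acc = 0+4 = 4
k=3,m=2: acc = 4+5 = 9
k=3,m=3: acc = 9+6 = 15
k=4,m=2: acc = 15+6 = 21
k=4,m=3: acc = 21+7 = 28
k=4,m=4: acc = 28+8 = 36

36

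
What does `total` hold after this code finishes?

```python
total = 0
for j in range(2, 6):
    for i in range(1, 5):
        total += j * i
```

j=2,i=1: total = 0+2 = 2
j=2,i=2: total = 2+4 = 6
j=2,i=3: total = 6+6 = 12
j=2,i=4: total = 12+8 = 20
j=3,i=1: total = 20+3 = 23
j=3,i=2: total = 23+6 = 29
j=3,i=3: total = 29+9 = 38
j=3,i=4: total = 38+12 = 50
j=4,i=1: total = 50+4 = 54
j=4,i=2: total = 54+8 = 62
j=4,i=3: total = 62+12 = 74
j=4,i=4: total = 74+16 = 90
j=5,i=1: total = 90+5 = 95
j=5,i=2: total = 95+10 = 105
j=5,i=3: total = 105+15 = 120
j=5,i=4: total = 120+20 = 140

140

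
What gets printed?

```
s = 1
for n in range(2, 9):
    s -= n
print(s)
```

n=2: s = 1-2 = -1
n=3: s = (-1)-3 = -4
n=4: s = (-4)-4 = -8
n=5: s = (-8)-5 = -13
n=6: s = (-13)-6 = -19
n=7: s = (-19)-7 = -26
n=8: s = (-26)-8 = -34

-34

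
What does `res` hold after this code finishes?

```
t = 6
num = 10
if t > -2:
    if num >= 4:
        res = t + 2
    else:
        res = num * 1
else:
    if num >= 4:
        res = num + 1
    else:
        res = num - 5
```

t=6, num=10
t > -2 is True; num >= 4 is True
→ res = t + 2 = 8

8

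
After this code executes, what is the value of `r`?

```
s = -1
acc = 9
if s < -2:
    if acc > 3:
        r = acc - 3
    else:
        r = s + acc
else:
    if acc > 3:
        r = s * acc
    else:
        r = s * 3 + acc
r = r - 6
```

s=-1, acc=9
s < -2 is False; acc > 3 is True
→ r = s * acc = -9
r = (-9)-6 = -15

-15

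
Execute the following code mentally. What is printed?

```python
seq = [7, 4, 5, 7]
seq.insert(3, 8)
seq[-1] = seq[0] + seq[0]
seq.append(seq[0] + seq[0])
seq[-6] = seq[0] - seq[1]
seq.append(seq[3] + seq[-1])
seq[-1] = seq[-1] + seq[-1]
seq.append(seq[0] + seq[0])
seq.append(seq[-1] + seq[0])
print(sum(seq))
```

insert 8 at 3 → [7, 4, 5, 8, 7]
seq[-1] = seq[0]+seq[0] = 7+7 = 14 → [7, 4, 5, 8, 14]
append seq[0]+seq[0] = 7+7 = 14 → [7, 4, 5, 8, 14, 14]
seq[-6] = seq[0]-seq[1] = 7-4 = 3 → [3, 4, 5, 8, 14, 14]
append seq[3]+seq[-1] = 8+14 = 22 → [3, 4, 5, 8, 14, 14, 22]
seq[-1] = seq[-1]+seq[-1] = 22+22 = 44 → [3, 4, 5, 8, 14, 14, 44]
append seq[0]+seq[0] = 3+3 = 6 → [3, 4, 5, 8, 14, 14, 44, 6]
append seq[-1]+seq[0] = 6+3 = 9 → [3, 4, 5, 8, 14, 14, 44, 6, 9]
sum = 107

107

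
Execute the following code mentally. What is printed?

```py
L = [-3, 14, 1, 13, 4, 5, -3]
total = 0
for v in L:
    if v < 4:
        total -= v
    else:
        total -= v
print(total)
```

-31

v=-3: <4, total = 0-(-3) = 3
v=14: not <4, total = 3-14 = -11
v=1: <4, total = (-11)-1 = -12
v=13: not <4, total = (-12)-13 = -25
v=4: not <4, total = (-25)-4 = -29
v=5: not <4, total = (-29)-5 = -34
v=-3: <4, total = (-34)-(-3) = -31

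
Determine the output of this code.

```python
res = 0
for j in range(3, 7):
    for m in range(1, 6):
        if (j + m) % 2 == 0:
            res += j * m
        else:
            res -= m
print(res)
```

j=3,m=1: even sum, res = 0+3 = 3
j=3,m=2: odd sum, res = 3-2 = 1
j=3,m=3: even sum, res = 1+9 = 10
j=3,m=4: odd sum, res = 10-4 = 6
j=3,m=5: even sum, res = 6+15 = 21
j=4,m=1: odd sum, res = 21-1 = 20
j=4,m=2: even sum, res = 20+8 = 28
j=4,m=3: odd sum, res = 28-3 = 25
j=4,m=4: even sum, res = 25+16 = 41
j=4,m=5: odd sum, res = 41-5 = 36
j=5,m=1: even sum, res = 36+5 = 41
j=5,m=2: odd sum, res = 41-2 = 39
j=5,m=3: even sum, res = 39+15 = 54
j=5,m=4: odd sum, res = 54-4 = 50
j=5,m=5: even sum, res = 50+25 = 75
j=6,m=1: odd sum, res = 75-1 = 74
j=6,m=2: even sum, res = 74+12 = 86
j=6,m=3: odd sum, res = 86-3 = 83
j=6,m=4: even sum, res = 83+24 = 107
j=6,m=5: odd sum, res = 107-5 = 102

102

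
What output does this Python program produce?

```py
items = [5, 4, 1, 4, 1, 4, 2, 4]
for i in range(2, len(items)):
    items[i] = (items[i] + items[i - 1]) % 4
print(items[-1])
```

i=2: items[2] = (1+4)%4 = 1 → [5, 4, 1, 4, 1, 4, 2, 4]
i=3: items[3] = (4+1)%4 = 1 → [5, 4, 1, 1, 1, 4, 2, 4]
i=4: items[4] = (1+1)%4 = 2 → [5, 4, 1, 1, 2, 4, 2, 4]
i=5: items[5] = (4+2)%4 = 2 → [5, 4, 1, 1, 2, 2, 2, 4]
i=6: items[6] = (2+2)%4 = 0 → [5, 4, 1, 1, 2, 2, 0, 4]
i=7: items[7] = (4+0)%4 = 0 → [5, 4, 1, 1, 2, 2, 0, 0]

0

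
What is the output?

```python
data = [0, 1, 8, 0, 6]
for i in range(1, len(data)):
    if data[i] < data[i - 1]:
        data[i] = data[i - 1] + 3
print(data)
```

i=1: 1>=0, unchanged → [0, 1, 8, 0, 6]
i=2: 8>=1, unchanged → [0, 1, 8, 0, 6]
i=3: 0<8, data[3] = 8+3 = 11 → [0, 1, 8, 11, 6]
i=4: 6<11, data[4] = 11+3 = 14 → [0, 1, 8, 11, 14]

[0, 1, 8, 11, 14]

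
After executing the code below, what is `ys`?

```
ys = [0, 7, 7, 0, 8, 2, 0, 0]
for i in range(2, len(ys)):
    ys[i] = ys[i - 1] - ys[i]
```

i=2: ys[2] = 7-7 = 0 → [0, 7, 0, 0, 8, 2, 0, 0]
i=3: ys[3] = 0-0 = 0 → [0, 7, 0, 0, 8, 2, 0, 0]
i=4: ys[4] = 0-8 = -8 → [0, 7, 0, 0, -8, 2, 0, 0]
i=5: ys[5] = (-8)-2 = -10 → [0, 7, 0, 0, -8, -10, 0, 0]
i=6: ys[6] = (-10)-0 = -10 → [0, 7, 0, 0, -8, -10, -10, 0]
i=7: ys[7] = (-10)-0 = -10 → [0, 7, 0, 0, -8, -10, -10, -10]

[0, 7, 0, 0, -8, -10, -10, -10]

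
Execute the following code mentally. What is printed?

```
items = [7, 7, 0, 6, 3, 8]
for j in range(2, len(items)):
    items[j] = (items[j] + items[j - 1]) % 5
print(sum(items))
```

j=2: items[2] = (0+7)%5 = 2 → [7, 7, 2, 6, 3, 8]
j=3: items[3] = (6+2)%5 = 3 → [7, 7, 2, 3, 3, 8]
j=4: items[4] = (3+3)%5 = 1 → [7, 7, 2, 3, 1, 8]
j=5: items[5] = (8+1)%5 = 4 → [7, 7, 2, 3, 1, 4]
sum = 24

24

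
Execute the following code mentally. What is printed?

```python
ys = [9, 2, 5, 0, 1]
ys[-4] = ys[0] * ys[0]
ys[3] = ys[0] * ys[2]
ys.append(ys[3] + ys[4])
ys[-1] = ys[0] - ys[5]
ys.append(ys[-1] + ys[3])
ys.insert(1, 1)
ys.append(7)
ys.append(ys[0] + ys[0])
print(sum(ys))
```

138

ys[-4] = ys[0]*ys[0] = 9*9 = 81 → [9, 81, 5, 0, 1]
ys[3] = ys[0]*ys[2] = 9*5 = 45 → [9, 81, 5, 45, 1]
append ys[3]+ys[4] = 45+1 = 46 → [9, 81, 5, 45, 1, 46]
ys[-1] = ys[0]-ys[5] = 9-46 = -37 → [9, 81, 5, 45, 1, -37]
append ys[-1]+ys[3] = (-37)+45 = 8 → [9, 81, 5, 45, 1, -37, 8]
insert 1 at 1 → [9, 1, 81, 5, 45, 1, -37, 8]
append 7 → [9, 1, 81, 5, 45, 1, -37, 8, 7]
append ys[0]+ys[0] = 9+9 = 18 → [9, 1, 81, 5, 45, 1, -37, 8, 7, 18]
sum = 138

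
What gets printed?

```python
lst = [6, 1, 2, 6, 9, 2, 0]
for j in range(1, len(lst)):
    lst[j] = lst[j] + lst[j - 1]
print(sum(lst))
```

113

j=1: lst[1] = 1+6 = 7 → [6, 7, 2, 6, 9, 2, 0]
j=2: lst[2] = 2+7 = 9 → [6, 7, 9, 6, 9, 2, 0]
j=3: lst[3] = 6+9 = 15 → [6, 7, 9, 15, 9, 2, 0]
j=4: lst[4] = 9+15 = 24 → [6, 7, 9, 15, 24, 2, 0]
j=5: lst[5] = 2+24 = 26 → [6, 7, 9, 15, 24, 26, 0]
j=6: lst[6] = 0+26 = 26 → [6, 7, 9, 15, 24, 26, 26]
sum = 113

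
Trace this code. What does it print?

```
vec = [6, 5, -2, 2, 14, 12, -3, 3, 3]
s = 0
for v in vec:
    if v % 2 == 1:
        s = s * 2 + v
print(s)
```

v=6: not odd
v=5: odd, s = 0*2+5 = 5
v=-2: not odd
v=2: not odd
v=14: not odd
v=12: not odd
v=-3: odd, s = 5*2+(-3) = 7
v=3: odd, s = 7*2+3 = 17
v=3: odd, s = 17*2+3 = 37

37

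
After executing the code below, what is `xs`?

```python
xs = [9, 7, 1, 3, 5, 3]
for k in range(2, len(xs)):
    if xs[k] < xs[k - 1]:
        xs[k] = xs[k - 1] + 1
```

[9, 7, 8, 9, 10, 11]

k=2: 1<7, xs[2] = 7+1 = 8 → [9, 7, 8, 3, 5, 3]
k=3: 3<8, xs[3] = 8+1 = 9 → [9, 7, 8, 9, 5, 3]
k=4: 5<9, xs[4] = 9+1 = 10 → [9, 7, 8, 9, 10, 3]
k=5: 3<10, xs[5] = 10+1 = 11 → [9, 7, 8, 9, 10, 11]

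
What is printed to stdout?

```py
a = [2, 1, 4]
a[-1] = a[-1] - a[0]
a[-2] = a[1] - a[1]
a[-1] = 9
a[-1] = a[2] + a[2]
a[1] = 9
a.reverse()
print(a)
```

[18, 9, 2]

a[-1] = a[-1]-a[0] = 4-2 = 2 → [2, 1, 2]
a[-2] = a[1]-a[1] = 1-1 = 0 → [2, 0, 2]
a[-1] = 9 → [2, 0, 9]
a[-1] = a[2]+a[2] = 9+9 = 18 → [2, 0, 18]
a[1] = 9 → [2, 9, 18]
reverse → [18, 9, 2]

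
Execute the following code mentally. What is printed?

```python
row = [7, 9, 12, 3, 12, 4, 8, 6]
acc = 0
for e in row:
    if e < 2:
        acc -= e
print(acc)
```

e=7: not <2
e=9: not <2
e=12: not <2
e=3: not <2
e=12: not <2
e=4: not <2
e=8: not <2
e=6: not <2

0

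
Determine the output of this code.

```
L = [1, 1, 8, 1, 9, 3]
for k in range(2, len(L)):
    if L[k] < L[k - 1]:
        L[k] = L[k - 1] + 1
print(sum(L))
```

k=2: 8>=1, unchanged → [1, 1, 8, 1, 9, 3]
k=3: 1<8, L[3] = 8+1 = 9 → [1, 1, 8, 9, 9, 3]
k=4: 9>=9, unchanged → [1, 1, 8, 9, 9, 3]
k=5: 3<9, L[5] = 9+1 = 10 → [1, 1, 8, 9, 9, 10]
sum = 38

38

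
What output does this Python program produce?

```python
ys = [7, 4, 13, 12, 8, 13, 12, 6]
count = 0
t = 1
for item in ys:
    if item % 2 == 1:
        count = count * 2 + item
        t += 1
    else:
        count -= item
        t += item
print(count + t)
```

39

item=7: odd, count = 0*2+7 = 7; t=2
item=4: not odd, count = 7-4 = 3; t=6
item=13: odd, count = 3*2+13 = 19; t=7
item=12: not odd, count = 19-12 = 7; t=19
item=8: not odd, count = 7-8 = -1; t=27
item=13: odd, count = (-1)*2+13 = 11; t=28
item=12: not odd, count = 11-12 = -1; t=40
item=6: not odd, count = (-1)-6 = -7; t=46
count+t = (-7)+46 = 39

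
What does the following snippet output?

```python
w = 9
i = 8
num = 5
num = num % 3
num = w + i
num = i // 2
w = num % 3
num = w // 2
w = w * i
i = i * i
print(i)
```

64

num = 5%3 = 2
num = 9+8 = 17
num = 8//2 = 4
w = 4%3 = 1
num = 1//2 = 0
w = 1*8 = 8
i = 8*8 = 64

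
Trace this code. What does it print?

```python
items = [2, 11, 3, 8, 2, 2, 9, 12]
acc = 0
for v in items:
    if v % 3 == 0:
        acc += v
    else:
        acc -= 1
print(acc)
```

v=2: not %3==0, acc = 0-1 = -1
v=11: not %3==0, acc = (-1)-1 = -2
v=3: %3==0, acc = (-2)+3 = 1
v=8: not %3==0, acc = 1-1 = 0
v=2: not %3==0, acc = 0-1 = -1
v=2: not %3==0, acc = (-1)-1 = -2
v=9: %3==0, acc = (-2)+9 = 7
v=12: %3==0, acc = 7+12 = 19

19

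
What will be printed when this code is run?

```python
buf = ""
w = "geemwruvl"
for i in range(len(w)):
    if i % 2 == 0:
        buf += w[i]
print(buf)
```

gewul

i=0: add 'g' → 'g'
i=1: skip
i=2: add 'e' → 'ge'
i=3: skip
i=4: add 'w' → 'gew'
i=5: skip
i=6: add 'u' → 'gewu'
i=7: skip
i=8: add 'l' → 'gewul'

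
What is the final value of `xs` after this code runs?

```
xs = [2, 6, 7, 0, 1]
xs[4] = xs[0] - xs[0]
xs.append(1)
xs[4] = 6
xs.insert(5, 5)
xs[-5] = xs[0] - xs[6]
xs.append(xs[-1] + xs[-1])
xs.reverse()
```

[2, 1, 5, 6, 0, 1, 6, 2]

xs[4] = xs[0]-xs[0] = 2-2 = 0 → [2, 6, 7, 0, 0]
append 1 → [2, 6, 7, 0, 0, 1]
xs[4] = 6 → [2, 6, 7, 0, 6, 1]
insert 5 at 5 → [2, 6, 7, 0, 6, 5, 1]
xs[-5] = xs[0]-xs[6] = 2-1 = 1 → [2, 6, 1, 0, 6, 5, 1]
append xs[-1]+xs[-1] = 1+1 = 2 → [2, 6, 1, 0, 6, 5, 1, 2]
reverse → [2, 1, 5, 6, 0, 1, 6, 2]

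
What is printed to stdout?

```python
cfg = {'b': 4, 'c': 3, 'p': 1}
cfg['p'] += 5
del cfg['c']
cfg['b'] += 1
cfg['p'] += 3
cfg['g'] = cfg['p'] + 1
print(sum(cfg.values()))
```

cfg['p'] = 1+5 = 6 → {'b': 4, 'c': 3, 'p': 6}
del 'c' → {'b': 4, 'p': 6}
cfg['b'] = 4+1 = 5 → {'b': 5, 'p': 6}
cfg['p'] = 6+3 = 9 → {'b': 5, 'p': 9}
cfg['g'] = cfg['p']+1 = 10 → {'b': 5, 'p': 9, 'g': 10}
sum of values = 24

24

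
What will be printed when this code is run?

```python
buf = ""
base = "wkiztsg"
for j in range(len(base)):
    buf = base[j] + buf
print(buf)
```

j=0: prepend 'w' → 'w'
j=1: prepend 'k' → 'kw'
j=2: prepend 'i' → 'ikw'
j=3: prepend 'z' → 'zikw'
j=4: prepend 't' → 'tzikw'
j=5: prepend 's' → 'stzikw'
j=6: prepend 'g' → 'gstzikw'

gstzikw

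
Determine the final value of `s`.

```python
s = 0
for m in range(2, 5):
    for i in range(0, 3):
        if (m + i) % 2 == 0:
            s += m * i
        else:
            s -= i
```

11

m=2,i=0: even sum, s = 0+0 = 0
m=2,i=1: odd sum, s = 0-1 = -1
m=2,i=2: even sum, s = (-1)+4 = 3
m=3,i=0: odd sum, s = 3-0 = 3
m=3,i=1: even sum, s = 3+3 = 6
m=3,i=2: odd sum, s = 6-2 = 4
m=4,i=0: even sum, s = 4+0 = 4
m=4,i=1: odd sum, s = 4-1 = 3
m=4,i=2: even sum, s = 3+8 = 11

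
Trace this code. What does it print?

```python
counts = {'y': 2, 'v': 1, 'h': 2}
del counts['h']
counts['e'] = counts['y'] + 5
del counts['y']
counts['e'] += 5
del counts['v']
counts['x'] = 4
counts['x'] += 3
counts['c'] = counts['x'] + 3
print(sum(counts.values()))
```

del 'h' → {'y': 2, 'v': 1}
counts['e'] = counts['y']+5 = 7 → {'y': 2, 'v': 1, 'e': 7}
del 'y' → {'v': 1, 'e': 7}
counts['e'] = 7+5 = 12 → {'v': 1, 'e': 12}
del 'v' → {'e': 12}
counts['x'] = 4 → {'e': 12, 'x': 4}
counts['x'] = 4+3 = 7 → {'e': 12, 'x': 7}
counts['c'] = counts['x']+3 = 10 → {'e': 12, 'x': 7, 'c': 10}
sum of values = 29

29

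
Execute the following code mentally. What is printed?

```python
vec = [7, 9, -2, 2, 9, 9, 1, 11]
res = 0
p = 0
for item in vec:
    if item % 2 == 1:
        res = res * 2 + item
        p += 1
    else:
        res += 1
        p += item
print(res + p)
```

527

item=7: odd, res = 0*2+7 = 7; p=1
item=9: odd, res = 7*2+9 = 23; p=2
item=-2: not odd, res = 23+1 = 24; p=0
item=2: not odd, res = 24+1 = 25; p=2
item=9: odd, res = 25*2+9 = 59; p=3
item=9: odd, res = 59*2+9 = 127; p=4
item=1: odd, res = 127*2+1 = 255; p=5
item=11: odd, res = 255*2+11 = 521; p=6
res+p = 521+6 = 527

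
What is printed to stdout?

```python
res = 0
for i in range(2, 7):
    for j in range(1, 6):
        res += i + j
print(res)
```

i=2,j=1: res = 0+3 = 3
i=2,j=2: res = 3+4 = 7
i=2,j=3: res = 7+5 = 12
i=2,j=4: res = 12+6 = 18
i=2,j=5: res = 18+7 = 25
i=3,j=1: res = 25+4 = 29
i=3,j=2: res = 29+5 = 34
i=3,j=3: res = 34+6 = 40
i=3,j=4: res = 40+7 = 47
i=3,j=5: res = 47+8 = 55
i=4,j=1: res = 55+5 = 60
i=4,j=2: res = 60+6 = 66
i=4,j=3: res = 66+7 = 73
i=4,j=4: res = 73+8 = 81
i=4,j=5: res = 81+9 = 90
i=5,j=1: res = 90+6 = 96
i=5,j=2: res = 96+7 = 103
i=5,j=3: res = 103+8 = 111
i=5,j=4: res = 111+9 = 120
i=5,j=5: res = 120+10 = 130
i=6,j=1: res = 130+7 = 137
i=6,j=2: res = 137+8 = 145
i=6,j=3: res = 145+9 = 154
i=6,j=4: res = 154+10 = 164
i=6,j=5: res = 164+11 = 175

175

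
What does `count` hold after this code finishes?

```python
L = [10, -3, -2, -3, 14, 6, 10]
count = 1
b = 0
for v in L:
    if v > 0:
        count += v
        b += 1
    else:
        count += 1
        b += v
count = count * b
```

v=10: >0, count = 1+10 = 11; b=1
v=-3: not >0, count = 11+1 = 12; b=-2
v=-2: not >0, count = 12+1 = 13; b=-4
v=-3: not >0, count = 13+1 = 14; b=-7
v=14: >0, count = 14+14 = 28; b=-6
v=6: >0, count = 28+6 = 34; b=-5
v=10: >0, count = 34+10 = 44; b=-4
count*b = 44*(-4) = -176

-176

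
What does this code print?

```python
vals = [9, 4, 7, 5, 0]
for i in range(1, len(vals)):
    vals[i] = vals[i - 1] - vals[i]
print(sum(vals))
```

-2

i=1: vals[1] = 9-4 = 5 → [9, 5, 7, 5, 0]
i=2: vals[2] = 5-7 = -2 → [9, 5, -2, 5, 0]
i=3: vals[3] = (-2)-5 = -7 → [9, 5, -2, -7, 0]
i=4: vals[4] = (-7)-0 = -7 → [9, 5, -2, -7, -7]
sum = -2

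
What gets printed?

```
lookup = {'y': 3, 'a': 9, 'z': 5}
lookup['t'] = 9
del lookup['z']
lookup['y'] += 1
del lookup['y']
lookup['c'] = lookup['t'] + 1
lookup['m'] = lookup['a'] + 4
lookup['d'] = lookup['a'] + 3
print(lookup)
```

{'a': 9, 't': 9, 'c': 10, 'm': 13, 'd': 12}

lookup['t'] = 9 → {'y': 3, 'a': 9, 'z': 5, 't': 9}
del 'z' → {'y': 3, 'a': 9, 't': 9}
lookup['y'] = 3+1 = 4 → {'y': 4, 'a': 9, 't': 9}
del 'y' → {'a': 9, 't': 9}
lookup['c'] = lookup['t']+1 = 10 → {'a': 9, 't': 9, 'c': 10}
lookup['m'] = lookup['a']+4 = 13 → {'a': 9, 't': 9, 'c': 10, 'm': 13}
lookup['d'] = lookup['a']+3 = 12 → {'a': 9, 't': 9, 'c': 10, 'm': 13, 'd': 12}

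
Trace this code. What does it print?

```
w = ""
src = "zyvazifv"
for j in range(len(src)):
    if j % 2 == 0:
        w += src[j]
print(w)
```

j=0: add 'z' → 'z'
j=1: skip
j=2: add 'v' → 'zv'
j=3: skip
j=4: add 'z' → 'zvz'
j=5: skip
j=6: add 'f' → 'zvzf'
j=7: skip

zvzf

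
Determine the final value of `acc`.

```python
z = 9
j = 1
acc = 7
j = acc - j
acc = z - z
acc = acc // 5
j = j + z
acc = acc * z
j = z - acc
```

0

j = 7-1 = 6
acc = 9-9 = 0
acc = 0//5 = 0
j = 6+9 = 15
acc = 0*9 = 0
j = 9-0 = 9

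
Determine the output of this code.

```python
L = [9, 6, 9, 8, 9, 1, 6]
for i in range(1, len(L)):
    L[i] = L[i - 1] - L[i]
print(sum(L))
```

i=1: L[1] = 9-6 = 3 → [9, 3, 9, 8, 9, 1, 6]
i=2: L[2] = 3-9 = -6 → [9, 3, -6, 8, 9, 1, 6]
i=3: L[3] = (-6)-8 = -14 → [9, 3, -6, -14, 9, 1, 6]
i=4: L[4] = (-14)-9 = -23 → [9, 3, -6, -14, -23, 1, 6]
i=5: L[5] = (-23)-1 = -24 → [9, 3, -6, -14, -23, -24, 6]
i=6: L[6] = (-24)-6 = -30 → [9, 3, -6, -14, -23, -24, -30]
sum = -85

-85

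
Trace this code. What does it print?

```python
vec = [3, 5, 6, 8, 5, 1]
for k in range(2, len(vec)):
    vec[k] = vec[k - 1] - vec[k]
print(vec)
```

k=2: vec[2] = 5-6 = -1 → [3, 5, -1, 8, 5, 1]
k=3: vec[3] = (-1)-8 = -9 → [3, 5, -1, -9, 5, 1]
k=4: vec[4] = (-9)-5 = -14 → [3, 5, -1, -9, -14, 1]
k=5: vec[5] = (-14)-1 = -15 → [3, 5, -1, -9, -14, -15]

[3, 5, -1, -9, -14, -15]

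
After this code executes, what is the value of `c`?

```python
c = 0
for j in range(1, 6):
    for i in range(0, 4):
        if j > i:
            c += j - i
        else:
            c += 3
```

j=1,i=0: 1>0, c = 0+1 = 1
j=1,i=1: not 1>1, c = 1+3 = 4
j=1,i=2: not 1>2, c = 4+3 = 7
j=1,i=3: not 1>3, c = 7+3 = 10
j=2,i=0: 2>0, c = 10+2 = 12
j=2,i=1: 2>1, c = 12+1 = 13
j=2,i=2: not 2>2, c = 13+3 = 16
j=2,i=3: not 2>3, c = 16+3 = 19
j=3,i=0: 3>0, c = 19+3 = 22
j=3,i=1: 3>1, c = 22+2 = 24
j=3,i=2: 3>2, c = 24+1 = 25
j=3,i=3: not 3>3, c = 25+3 = 28
j=4,i=0: 4>0, c = 28+4 = 32
j=4,i=1: 4>1, c = 32+3 = 35
j=4,i=2: 4>2, c = 35+2 = 37
j=4,i=3: 4>3, c = 37+1 = 38
j=5,i=0: 5>0, c = 38+5 = 43
j=5,i=1: 5>1, c = 43+4 = 47
j=5,i=2: 5>2, c = 47+3 = 50
j=5,i=3: 5>3, c = 50+2 = 52

52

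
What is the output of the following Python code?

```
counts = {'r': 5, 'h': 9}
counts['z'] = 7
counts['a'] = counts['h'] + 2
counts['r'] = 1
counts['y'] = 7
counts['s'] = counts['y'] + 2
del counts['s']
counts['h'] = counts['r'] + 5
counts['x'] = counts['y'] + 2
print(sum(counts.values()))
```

41

counts['z'] = 7 → {'r': 5, 'h': 9, 'z': 7}
counts['a'] = counts['h']+2 = 11 → {'r': 5, 'h': 9, 'z': 7, 'a': 11}
counts['r'] = 1 → {'r': 1, 'h': 9, 'z': 7, 'a': 11}
counts['y'] = 7 → {'r': 1, 'h': 9, 'z': 7, 'a': 11, 'y': 7}
counts['s'] = counts['y']+2 = 9 → {'r': 1, 'h': 9, 'z': 7, 'a': 11, 'y': 7, 's': 9}
del 's' → {'r': 1, 'h': 9, 'z': 7, 'a': 11, 'y': 7}
counts['h'] = counts['r']+5 = 6 → {'r': 1, 'h': 6, 'z': 7, 'a': 11, 'y': 7}
counts['x'] = counts['y']+2 = 9 → {'r': 1, 'h': 6, 'z': 7, 'a': 11, 'y': 7, 'x': 9}
sum of values = 41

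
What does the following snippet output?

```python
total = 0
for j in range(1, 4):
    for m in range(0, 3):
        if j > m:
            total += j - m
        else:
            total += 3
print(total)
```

19

j=1,m=0: 1>0, total = 0+1 = 1
j=1,m=1: not 1>1, total = 1+3 = 4
j=1,m=2: not 1>2, total = 4+3 = 7
j=2,m=0: 2>0, total = 7+2 = 9
j=2,m=1: 2>1, total = 9+1 = 10
j=2,m=2: not 2>2, total = 10+3 = 13
j=3,m=0: 3>0, total = 13+3 = 16
j=3,m=1: 3>1, total = 16+2 = 18
j=3,m=2: 3>2, total = 18+1 = 19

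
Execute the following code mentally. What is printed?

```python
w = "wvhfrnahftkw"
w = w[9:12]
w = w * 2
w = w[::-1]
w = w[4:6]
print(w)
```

slice [9:12] → 'tkw'
repeat ×2 → 'tkwtkw'
reverse → 'wktwkt'
slice [4:6] → 'kt'

kt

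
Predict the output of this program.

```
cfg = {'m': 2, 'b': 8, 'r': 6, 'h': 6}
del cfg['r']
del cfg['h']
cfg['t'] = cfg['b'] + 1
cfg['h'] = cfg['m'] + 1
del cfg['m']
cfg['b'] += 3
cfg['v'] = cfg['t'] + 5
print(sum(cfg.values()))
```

37

del 'r' → {'m': 2, 'b': 8, 'h': 6}
del 'h' → {'m': 2, 'b': 8}
cfg['t'] = cfg['b']+1 = 9 → {'m': 2, 'b': 8, 't': 9}
cfg['h'] = cfg['m']+1 = 3 → {'m': 2, 'b': 8, 't': 9, 'h': 3}
del 'm' → {'b': 8, 't': 9, 'h': 3}
cfg['b'] = 8+3 = 11 → {'b': 11, 't': 9, 'h': 3}
cfg['v'] = cfg['t']+5 = 14 → {'b': 11, 't': 9, 'h': 3, 'v': 14}
sum of values = 37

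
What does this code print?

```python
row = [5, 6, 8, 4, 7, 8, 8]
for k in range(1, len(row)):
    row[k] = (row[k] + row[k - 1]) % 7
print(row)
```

[5, 4, 5, 2, 2, 3, 4]

k=1: row[1] = (6+5)%7 = 4 → [5, 4, 8, 4, 7, 8, 8]
k=2: row[2] = (8+4)%7 = 5 → [5, 4, 5, 4, 7, 8, 8]
k=3: row[3] = (4+5)%7 = 2 → [5, 4, 5, 2, 7, 8, 8]
k=4: row[4] = (7+2)%7 = 2 → [5, 4, 5, 2, 2, 8, 8]
k=5: row[5] = (8+2)%7 = 3 → [5, 4, 5, 2, 2, 3, 8]
k=6: row[6] = (8+3)%7 = 4 → [5, 4, 5, 2, 2, 3, 4]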